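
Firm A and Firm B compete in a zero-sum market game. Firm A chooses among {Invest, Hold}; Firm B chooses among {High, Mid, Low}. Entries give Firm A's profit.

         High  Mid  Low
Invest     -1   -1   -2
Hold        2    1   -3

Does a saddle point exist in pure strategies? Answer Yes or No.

Yes

Row minima: Invest → -2, Hold → -3; maximin = -2.
Column maxima: High → 2, Mid → 1, Low → -2; minimax = -2.
maximin = minimax = -2, so a saddle point exists.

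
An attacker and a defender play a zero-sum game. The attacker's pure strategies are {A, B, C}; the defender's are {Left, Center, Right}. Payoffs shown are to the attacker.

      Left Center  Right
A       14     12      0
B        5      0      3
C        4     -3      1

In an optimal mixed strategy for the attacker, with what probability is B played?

4/5

Row minima: A → 0, B → 0, C → -3; maximin = 0.
Column maxima: Left → 14, Center → 12, Right → 3; minimax = 3.
0 ≠ 3, so there is no saddle point; optimal play is mixed.
C is strictly dominated by B, so the attacker never plays it.
Left is strictly dominated by Center (it gives the attacker strictly more in every row), so the defender never plays it.
On the remaining 2×2 (A, B vs Center, Right):
Let the attacker play A with probability p. Expected payoff against Center: 12p + 0(1−p) = 12p; against Right: 0p + 3(1−p) = −3p + 3.
Setting these equal: 12p = −3p + 3 ⇒ 15p = 3 ⇒ p = 1/5, and the value is (12)·(1/5) = 12/5.
For the defender: with q = P(Center), equating A's and B's payoffs gives 12q = −3q + 3 ⇒ q = 1/5.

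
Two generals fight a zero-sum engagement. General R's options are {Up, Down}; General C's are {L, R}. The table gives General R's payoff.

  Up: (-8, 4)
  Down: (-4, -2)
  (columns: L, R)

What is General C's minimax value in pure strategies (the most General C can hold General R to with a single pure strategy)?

Column maxima: L → -4, R → 4.
The smallest of these is -4.

-4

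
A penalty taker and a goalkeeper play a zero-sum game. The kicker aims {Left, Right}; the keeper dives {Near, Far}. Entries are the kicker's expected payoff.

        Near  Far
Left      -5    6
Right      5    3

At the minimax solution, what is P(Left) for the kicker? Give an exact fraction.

Row minima: Left → -5, Right → 3; maximin = 3.
Column maxima: Near → 5, Far → 6; minimax = 5.
3 ≠ 5, so there is no saddle point; optimal play is mixed.
Let the kicker play Left with probability p. Expected payoff against Near: (-5)p + 5(1−p) = −10p + 5; against Far: 6p + 3(1−p) = 3p + 3.
Setting these equal: −10p + 5 = 3p + 3 ⇒ −13p = -2 ⇒ p = 2/13, and the value is (-10)·(2/13) + 5 = 45/13.
For the keeper: with q = P(Near), equating Left's and Right's payoffs gives −11q + 6 = 2q + 3 ⇒ q = 3/13.

2/13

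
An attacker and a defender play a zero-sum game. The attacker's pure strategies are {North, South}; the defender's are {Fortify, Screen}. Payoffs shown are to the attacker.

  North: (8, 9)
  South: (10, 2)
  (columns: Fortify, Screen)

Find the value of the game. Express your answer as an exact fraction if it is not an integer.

74/9

Row minima: North → 8, South → 2; maximin = 8.
Column maxima: Fortify → 10, Screen → 9; minimax = 9.
8 ≠ 9, so there is no saddle point; optimal play is mixed.
Let the attacker play North with probability p. Expected payoff against Fortify: 8p + 10(1−p) = −2p + 10; against Screen: 9p + 2(1−p) = 7p + 2.
Setting these equal: −2p + 10 = 7p + 2 ⇒ −9p = -8 ⇒ p = 8/9, and the value is (-2)·(8/9) + 10 = 74/9.
For the defender: with q = P(Fortify), equating North's and South's payoffs gives −q + 9 = 8q + 2 ⇒ q = 7/9.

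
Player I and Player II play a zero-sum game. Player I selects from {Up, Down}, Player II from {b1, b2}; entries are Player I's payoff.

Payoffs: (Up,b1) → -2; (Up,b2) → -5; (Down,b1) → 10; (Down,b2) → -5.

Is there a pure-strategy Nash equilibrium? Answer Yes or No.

Row minima: Up → -5, Down → -5; maximin = -5.
Column maxima: b1 → 10, b2 → -5; minimax = -5.
maximin = minimax = -5, so a saddle point exists.

Yes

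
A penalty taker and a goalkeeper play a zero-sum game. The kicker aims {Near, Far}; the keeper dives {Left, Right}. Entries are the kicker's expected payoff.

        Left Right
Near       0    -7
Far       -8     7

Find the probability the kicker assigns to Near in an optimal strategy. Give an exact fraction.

15/22

Row minima: Near → -7, Far → -8; maximin = -7.
Column maxima: Left → 0, Right → 7; minimax = 0.
-7 ≠ 0, so there is no saddle point; optimal play is mixed.
Let the kicker play Near with probability p. Expected payoff against Left: 0p + (-8)(1−p) = 8p − 8; against Right: (-7)p + 7(1−p) = −14p + 7.
Setting these equal: 8p − 8 = −14p + 7 ⇒ 22p = 15 ⇒ p = 15/22, and the value is (8)·(15/22) − 8 = -28/11.
For the keeper: with q = P(Left), equating Near's and Far's payoffs gives 7q − 7 = −15q + 7 ⇒ q = 7/11.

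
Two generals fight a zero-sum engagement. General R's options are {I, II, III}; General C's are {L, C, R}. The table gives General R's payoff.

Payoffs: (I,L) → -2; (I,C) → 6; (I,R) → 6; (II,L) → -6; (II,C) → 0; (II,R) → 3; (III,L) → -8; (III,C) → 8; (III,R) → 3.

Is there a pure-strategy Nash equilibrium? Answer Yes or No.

Yes

Row minima: I → -2, II → -6, III → -8; maximin = -2.
Column maxima: L → -2, C → 8, R → 6; minimax = -2.
maximin = minimax = -2, so a saddle point exists.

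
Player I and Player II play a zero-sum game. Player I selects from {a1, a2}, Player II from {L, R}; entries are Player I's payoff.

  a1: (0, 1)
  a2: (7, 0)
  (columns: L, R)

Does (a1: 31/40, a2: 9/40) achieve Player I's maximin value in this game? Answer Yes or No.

No

Against L this mix gives (31/40)·0 + (9/40)·7 = 63/40.
Against R this mix gives (31/40)·1 + (9/40)·0 = 31/40.
Player II will play R, holding Player I to 31/40. Shifting weight toward the row that does better against R would raise this floor (the equalizing mix achieves 7/8 against both R and L), so the proposed strategy is not optimal.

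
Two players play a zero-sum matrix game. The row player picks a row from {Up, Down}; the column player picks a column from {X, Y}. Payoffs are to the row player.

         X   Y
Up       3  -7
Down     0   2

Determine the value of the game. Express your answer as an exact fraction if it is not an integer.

1/2

Row minima: Up → -7, Down → 0; maximin = 0.
Column maxima: X → 3, Y → 2; minimax = 2.
0 ≠ 2, so there is no saddle point; optimal play is mixed.
Let the row player play Up with probability p. Expected payoff against X: 3p + 0(1−p) = 3p; against Y: (-7)p + 2(1−p) = −9p + 2.
Setting these equal: 3p = −9p + 2 ⇒ 12p = 2 ⇒ p = 1/6, and the value is (3)·(1/6) = 1/2.
For the column player: with q = P(X), equating Up's and Down's payoffs gives 10q − 7 = −2q + 2 ⇒ q = 3/4.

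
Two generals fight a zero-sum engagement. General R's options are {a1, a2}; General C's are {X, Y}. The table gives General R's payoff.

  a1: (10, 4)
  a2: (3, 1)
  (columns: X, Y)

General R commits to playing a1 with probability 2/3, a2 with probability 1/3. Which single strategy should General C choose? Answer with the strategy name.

If General C plays X, General R's expected payoff is (2/3)·10 + (1/3)·3 = 23/3.
If General C plays Y, General R's expected payoff is (2/3)·4 + (1/3)·1 = 3.
General C minimizes General R's payoff; the smallest is 3, so the best response is Y.

Y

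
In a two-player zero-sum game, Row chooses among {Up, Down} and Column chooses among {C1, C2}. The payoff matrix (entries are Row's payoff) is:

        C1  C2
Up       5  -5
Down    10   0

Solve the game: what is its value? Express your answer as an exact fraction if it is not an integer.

Row minima: Up → -5, Down → 0; maximin = 0.
Column maxima: C1 → 10, C2 → 0; minimax = 0.
Since maximin = minimax = 0, there is a saddle point and the value is 0.

0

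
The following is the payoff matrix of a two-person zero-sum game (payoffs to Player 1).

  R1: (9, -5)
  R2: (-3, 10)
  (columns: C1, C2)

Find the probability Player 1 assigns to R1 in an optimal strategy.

Row minima: R1 → -5, R2 → -3; maximin = -3.
Column maxima: C1 → 9, C2 → 10; minimax = 9.
-3 ≠ 9, so there is no saddle point; optimal play is mixed.
Let Player 1 play R1 with probability p. Expected payoff against C1: 9p + (-3)(1−p) = 12p − 3; against C2: (-5)p + 10(1−p) = −15p + 10.
Setting these equal: 12p − 3 = −15p + 10 ⇒ 27p = 13 ⇒ p = 13/27, and the value is (12)·(13/27) − 3 = 25/9.
For Player 2: with q = P(C1), equating R1's and R2's payoffs gives 14q − 5 = −13q + 10 ⇒ q = 5/9.

13/27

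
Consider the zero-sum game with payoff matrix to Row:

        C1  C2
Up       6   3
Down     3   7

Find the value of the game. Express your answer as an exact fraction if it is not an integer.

Row minima: Up → 3, Down → 3; maximin = 3.
Column maxima: C1 → 6, C2 → 7; minimax = 6.
3 ≠ 6, so there is no saddle point; optimal play is mixed.
Let Row play Up with probability p. Expected payoff against C1: 6p + 3(1−p) = 3p + 3; against C2: 3p + 7(1−p) = −4p + 7.
Setting these equal: 3p + 3 = −4p + 7 ⇒ 7p = 4 ⇒ p = 4/7, and the value is (3)·(4/7) + 3 = 33/7.
For Column: with q = P(C1), equating Up's and Down's payoffs gives 3q + 3 = −4q + 7 ⇒ q = 4/7.

33/7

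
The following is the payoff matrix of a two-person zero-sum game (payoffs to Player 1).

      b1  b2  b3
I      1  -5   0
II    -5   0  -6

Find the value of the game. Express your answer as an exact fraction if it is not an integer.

-30/11

Row minima: I → -5, II → -6; maximin = -5.
Column maxima: b1 → 1, b2 → 0, b3 → 0; minimax = 0.
-5 ≠ 0, so there is no saddle point; optimal play is mixed.
b1 is strictly dominated by b3 (it gives Player 1 strictly more in every row), so Player 2 never plays it.
On the remaining 2×2 (I, II vs b2, b3):
Let Player 1 play I with probability p. Expected payoff against b2: (-5)p + 0(1−p) = −5p; against b3: 0p + (-6)(1−p) = 6p − 6.
Setting these equal: −5p = 6p − 6 ⇒ −11p = -6 ⇒ p = 6/11, and the value is (-5)·(6/11) = -30/11.
For Player 2: with q = P(b2), equating I's and II's payoffs gives −5q = 6q − 6 ⇒ q = 6/11.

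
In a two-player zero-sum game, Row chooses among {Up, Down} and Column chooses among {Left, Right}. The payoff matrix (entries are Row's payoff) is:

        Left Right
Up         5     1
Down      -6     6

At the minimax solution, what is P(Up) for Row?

3/4

Row minima: Up → 1, Down → -6; maximin = 1.
Column maxima: Left → 5, Right → 6; minimax = 5.
1 ≠ 5, so there is no saddle point; optimal play is mixed.
Let Row play Up with probability p. Expected payoff against Left: 5p + (-6)(1−p) = 11p − 6; against Right: 1p + 6(1−p) = −5p + 6.
Setting these equal: 11p − 6 = −5p + 6 ⇒ 16p = 12 ⇒ p = 3/4, and the value is (11)·(3/4) − 6 = 9/4.
For Column: with q = P(Left), equating Up's and Down's payoffs gives 4q + 1 = −12q + 6 ⇒ q = 5/16.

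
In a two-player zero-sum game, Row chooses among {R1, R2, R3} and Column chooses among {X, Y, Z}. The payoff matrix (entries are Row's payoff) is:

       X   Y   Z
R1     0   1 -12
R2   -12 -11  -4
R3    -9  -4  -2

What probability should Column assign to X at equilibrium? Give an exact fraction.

10/19

Row minima: R1 → -12, R2 → -12, R3 → -9; maximin = -9.
Column maxima: X → 0, Y → 1, Z → -2; minimax = -2.
-9 ≠ -2, so there is no saddle point; optimal play is mixed.
R2 is strictly dominated by R3, so Row never plays it.
Y is strictly dominated by X (it gives Row strictly more in every row), so Column never plays it.
On the remaining 2×2 (R1, R3 vs X, Z):
Let Row play R1 with probability p. Expected payoff against X: 0p + (-9)(1−p) = 9p − 9; against Z: (-12)p + (-2)(1−p) = −10p − 2.
Setting these equal: 9p − 9 = −10p − 2 ⇒ 19p = 7 ⇒ p = 7/19, and the value is (9)·(7/19) − 9 = -108/19.
For Column: with q = P(X), equating R1's and R3's payoffs gives 12q − 12 = −7q − 2 ⇒ q = 10/19.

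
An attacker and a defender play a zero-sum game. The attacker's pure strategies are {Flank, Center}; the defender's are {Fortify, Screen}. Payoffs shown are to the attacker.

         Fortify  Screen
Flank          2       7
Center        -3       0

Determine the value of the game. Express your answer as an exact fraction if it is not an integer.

Row minima: Flank → 2, Center → -3; maximin = 2.
Column maxima: Fortify → 2, Screen → 7; minimax = 2.
Since maximin = minimax = 2, there is a saddle point and the value is 2.

2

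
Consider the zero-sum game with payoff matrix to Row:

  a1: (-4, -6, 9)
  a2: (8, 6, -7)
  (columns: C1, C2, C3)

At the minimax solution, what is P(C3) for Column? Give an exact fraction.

Row minima: a1 → -6, a2 → -7; maximin = -6.
Column maxima: C1 → 8, C2 → 6, C3 → 9; minimax = 6.
-6 ≠ 6, so there is no saddle point; optimal play is mixed.
C1 is strictly dominated by C2 (it gives Row strictly more in every row), so Column never plays it.
On the remaining 2×2 (a1, a2 vs C2, C3):
Let Row play a1 with probability p. Expected payoff against C2: (-6)p + 6(1−p) = −12p + 6; against C3: 9p + (-7)(1−p) = 16p − 7.
Setting these equal: −12p + 6 = 16p − 7 ⇒ −28p = -13 ⇒ p = 13/28, and the value is (-12)·(13/28) + 6 = 3/7.
For Column: with q = P(C2), equating a1's and a2's payoffs gives −15q + 9 = 13q − 7 ⇒ q = 4/7.

3/7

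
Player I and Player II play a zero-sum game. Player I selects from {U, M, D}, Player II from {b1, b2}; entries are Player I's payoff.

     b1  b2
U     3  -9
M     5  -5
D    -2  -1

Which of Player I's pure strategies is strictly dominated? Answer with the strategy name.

U

M gives a strictly higher payoff than U against every column: 5 > 3, -5 > -9.
So U is strictly dominated and Player I never plays it.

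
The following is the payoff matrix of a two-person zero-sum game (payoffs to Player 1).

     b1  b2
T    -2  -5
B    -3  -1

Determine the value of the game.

Row minima: T → -5, B → -3; maximin = -3.
Column maxima: b1 → -2, b2 → -1; minimax = -2.
-3 ≠ -2, so there is no saddle point; optimal play is mixed.
Let Player 1 play T with probability p. Expected payoff against b1: (-2)p + (-3)(1−p) = p − 3; against b2: (-5)p + (-1)(1−p) = −4p − 1.
Setting these equal: p − 3 = −4p − 1 ⇒ 5p = 2 ⇒ p = 2/5, and the value is (1)·(2/5) − 3 = -13/5.
For Player 2: with q = P(b1), equating T's and B's payoffs gives 3q − 5 = −2q − 1 ⇒ q = 4/5.

-13/5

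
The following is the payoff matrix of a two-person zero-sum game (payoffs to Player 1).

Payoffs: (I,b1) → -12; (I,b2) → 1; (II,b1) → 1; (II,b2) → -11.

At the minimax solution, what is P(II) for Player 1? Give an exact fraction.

13/25

Row minima: I → -12, II → -11; maximin = -11.
Column maxima: b1 → 1, b2 → 1; minimax = 1.
-11 ≠ 1, so there is no saddle point; optimal play is mixed.
Let Player 1 play I with probability p. Expected payoff against b1: (-12)p + 1(1−p) = −13p + 1; against b2: 1p + (-11)(1−p) = 12p − 11.
Setting these equal: −13p + 1 = 12p − 11 ⇒ −25p = -12 ⇒ p = 12/25, and the value is (-13)·(12/25) + 1 = -131/25.
For Player 2: with q = P(b1), equating I's and II's payoffs gives −13q + 1 = 12q − 11 ⇒ q = 12/25.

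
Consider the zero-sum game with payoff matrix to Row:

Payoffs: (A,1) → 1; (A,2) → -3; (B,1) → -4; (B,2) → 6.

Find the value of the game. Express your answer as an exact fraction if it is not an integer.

Row minima: A → -3, B → -4; maximin = -3.
Column maxima: 1 → 1, 2 → 6; minimax = 1.
-3 ≠ 1, so there is no saddle point; optimal play is mixed.
Let Row play A with probability p. Expected payoff against 1: 1p + (-4)(1−p) = 5p − 4; against 2: (-3)p + 6(1−p) = −9p + 6.
Setting these equal: 5p − 4 = −9p + 6 ⇒ 14p = 10 ⇒ p = 5/7, and the value is (5)·(5/7) − 4 = -3/7.
For Column: with q = P(1), equating A's and B's payoffs gives 4q − 3 = −10q + 6 ⇒ q = 9/14.

-3/7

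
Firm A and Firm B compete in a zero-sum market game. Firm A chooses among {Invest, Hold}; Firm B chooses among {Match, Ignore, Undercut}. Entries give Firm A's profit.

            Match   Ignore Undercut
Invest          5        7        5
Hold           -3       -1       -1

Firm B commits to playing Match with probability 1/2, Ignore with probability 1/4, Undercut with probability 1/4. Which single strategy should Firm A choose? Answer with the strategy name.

Expected payoff of Invest: (1/2)·5 + (1/4)·7 + (1/4)·5 = 11/2.
Expected payoff of Hold: (1/2)·(-3) + (1/4)·(-1) + (1/4)·(-1) = -2.
The largest is 11/2, so Firm A's best response is Invest.

Invest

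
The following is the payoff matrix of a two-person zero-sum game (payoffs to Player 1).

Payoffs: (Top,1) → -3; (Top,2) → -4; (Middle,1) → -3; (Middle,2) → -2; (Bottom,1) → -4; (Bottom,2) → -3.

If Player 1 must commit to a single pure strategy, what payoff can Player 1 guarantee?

-3

Row minima: Top → -4, Middle → -3, Bottom → -4.
The best of these is -3.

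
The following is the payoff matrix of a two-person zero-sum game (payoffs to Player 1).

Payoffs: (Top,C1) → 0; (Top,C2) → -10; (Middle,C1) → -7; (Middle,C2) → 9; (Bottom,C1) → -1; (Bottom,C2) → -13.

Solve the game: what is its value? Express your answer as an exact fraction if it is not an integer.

-35/13

Row minima: Top → -10, Middle → -7, Bottom → -13; maximin = -7.
Column maxima: C1 → 0, C2 → 9; minimax = 0.
-7 ≠ 0, so there is no saddle point; optimal play is mixed.
Bottom is strictly dominated by Top, so Player 1 never plays it.
On the remaining 2×2 (Top, Middle vs C1, C2):
Let Player 1 play Top with probability p. Expected payoff against C1: 0p + (-7)(1−p) = 7p − 7; against C2: (-10)p + 9(1−p) = −19p + 9.
Setting these equal: 7p − 7 = −19p + 9 ⇒ 26p = 16 ⇒ p = 8/13, and the value is (7)·(8/13) − 7 = -35/13.
For Player 2: with q = P(C1), equating Top's and Middle's payoffs gives 10q − 10 = −16q + 9 ⇒ q = 19/26.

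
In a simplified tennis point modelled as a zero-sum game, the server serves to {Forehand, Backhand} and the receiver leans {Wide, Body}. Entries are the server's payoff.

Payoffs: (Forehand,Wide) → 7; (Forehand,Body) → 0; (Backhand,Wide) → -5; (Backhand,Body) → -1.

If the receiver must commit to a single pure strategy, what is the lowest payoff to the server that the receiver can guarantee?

Column maxima: Wide → 7, Body → 0.
The smallest of these is 0.

0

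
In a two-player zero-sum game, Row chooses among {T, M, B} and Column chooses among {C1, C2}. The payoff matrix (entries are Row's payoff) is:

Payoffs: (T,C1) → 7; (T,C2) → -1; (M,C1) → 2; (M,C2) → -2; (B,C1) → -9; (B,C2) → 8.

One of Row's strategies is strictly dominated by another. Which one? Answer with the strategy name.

T gives a strictly higher payoff than M against every column: 7 > 2, -1 > -2.
So M is strictly dominated and Row never plays it.

M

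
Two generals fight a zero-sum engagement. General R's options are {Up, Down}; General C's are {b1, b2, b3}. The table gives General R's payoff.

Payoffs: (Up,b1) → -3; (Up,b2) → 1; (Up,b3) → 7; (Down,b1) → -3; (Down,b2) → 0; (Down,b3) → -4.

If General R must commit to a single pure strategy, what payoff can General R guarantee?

Row minima: Up → -3, Down → -4.
The best of these is -3.

-3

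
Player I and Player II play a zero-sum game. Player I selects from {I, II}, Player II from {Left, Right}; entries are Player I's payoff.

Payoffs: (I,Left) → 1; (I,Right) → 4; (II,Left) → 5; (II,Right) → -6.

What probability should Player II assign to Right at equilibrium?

Row minima: I → 1, II → -6; maximin = 1.
Column maxima: Left → 5, Right → 4; minimax = 4.
1 ≠ 4, so there is no saddle point; optimal play is mixed.
Let Player I play I with probability p. Expected payoff against Left: 1p + 5(1−p) = −4p + 5; against Right: 4p + (-6)(1−p) = 10p − 6.
Setting these equal: −4p + 5 = 10p − 6 ⇒ −14p = -11 ⇒ p = 11/14, and the value is (-4)·(11/14) + 5 = 13/7.
For Player II: with q = P(Left), equating I's and II's payoffs gives −3q + 4 = 11q − 6 ⇒ q = 5/7.

2/7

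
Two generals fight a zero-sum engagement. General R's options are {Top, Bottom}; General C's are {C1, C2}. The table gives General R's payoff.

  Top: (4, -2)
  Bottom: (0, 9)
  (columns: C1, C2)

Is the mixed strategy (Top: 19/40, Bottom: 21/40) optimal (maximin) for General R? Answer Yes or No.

No

Against C1 this mix gives (19/40)·4 + (21/40)·0 = 19/10.
Against C2 this mix gives (19/40)·(-2) + (21/40)·9 = 151/40.
General C will play C1, holding General R to 19/10. Shifting weight toward the row that does better against C1 would raise this floor (the equalizing mix achieves 12/5 against both C1 and C2), so the proposed strategy is not optimal.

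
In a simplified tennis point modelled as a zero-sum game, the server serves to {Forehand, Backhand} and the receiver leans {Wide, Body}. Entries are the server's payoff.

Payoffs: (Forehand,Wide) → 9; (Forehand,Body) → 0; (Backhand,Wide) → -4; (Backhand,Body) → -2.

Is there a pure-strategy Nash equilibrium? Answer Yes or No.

Yes

Row minima: Forehand → 0, Backhand → -4; maximin = 0.
Column maxima: Wide → 9, Body → 0; minimax = 0.
maximin = minimax = 0, so a saddle point exists.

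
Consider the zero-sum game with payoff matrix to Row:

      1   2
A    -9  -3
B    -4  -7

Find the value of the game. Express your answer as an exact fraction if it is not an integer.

-17/3

Row minima: A → -9, B → -7; maximin = -7.
Column maxima: 1 → -4, 2 → -3; minimax = -4.
-7 ≠ -4, so there is no saddle point; optimal play is mixed.
Let Row play A with probability p. Expected payoff against 1: (-9)p + (-4)(1−p) = −5p − 4; against 2: (-3)p + (-7)(1−p) = 4p − 7.
Setting these equal: −5p − 4 = 4p − 7 ⇒ −9p = -3 ⇒ p = 1/3, and the value is (-5)·(1/3) − 4 = -17/3.
For Column: with q = P(1), equating A's and B's payoffs gives −6q − 3 = 3q − 7 ⇒ q = 4/9.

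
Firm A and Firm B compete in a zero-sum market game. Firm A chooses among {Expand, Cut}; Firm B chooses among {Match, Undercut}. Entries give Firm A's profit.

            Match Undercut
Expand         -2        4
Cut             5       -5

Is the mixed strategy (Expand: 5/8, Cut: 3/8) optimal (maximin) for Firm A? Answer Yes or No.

Yes

Against Match this mix gives (5/8)·(-2) + (3/8)·5 = 5/8.
Against Undercut this mix gives (5/8)·4 + (3/8)·(-5) = 5/8.
All of Firm B's active replies (Match, Undercut) yield 5/8, and no column does worse for Firm A. The mix makes Firm B indifferent and guarantees 5/8, so it is optimal.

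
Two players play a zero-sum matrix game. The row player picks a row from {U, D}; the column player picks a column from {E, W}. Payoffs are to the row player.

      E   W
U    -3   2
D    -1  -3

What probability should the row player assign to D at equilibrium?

5/7

Row minima: U → -3, D → -3; maximin = -3.
Column maxima: E → -1, W → 2; minimax = -1.
-3 ≠ -1, so there is no saddle point; optimal play is mixed.
Let the row player play U with probability p. Expected payoff against E: (-3)p + (-1)(1−p) = −2p − 1; against W: 2p + (-3)(1−p) = 5p − 3.
Setting these equal: −2p − 1 = 5p − 3 ⇒ −7p = -2 ⇒ p = 2/7, and the value is (-2)·(2/7) − 1 = -11/7.
For the column player: with q = P(E), equating U's and D's payoffs gives −5q + 2 = 2q − 3 ⇒ q = 5/7.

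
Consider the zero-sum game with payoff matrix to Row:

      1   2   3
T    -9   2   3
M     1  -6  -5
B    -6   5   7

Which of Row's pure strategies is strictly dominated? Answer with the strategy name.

T

B gives a strictly higher payoff than T against every column: -6 > -9, 5 > 2, 7 > 3.
So T is strictly dominated and Row never plays it.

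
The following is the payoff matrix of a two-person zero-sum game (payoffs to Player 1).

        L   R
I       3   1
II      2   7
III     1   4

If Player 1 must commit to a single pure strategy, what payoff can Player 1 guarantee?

Row minima: I → 1, II → 2, III → 1.
The best of these is 2.

2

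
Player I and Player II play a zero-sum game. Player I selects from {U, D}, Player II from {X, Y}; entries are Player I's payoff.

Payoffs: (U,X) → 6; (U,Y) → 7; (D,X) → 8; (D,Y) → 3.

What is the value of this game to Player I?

Row minima: U → 6, D → 3; maximin = 6.
Column maxima: X → 8, Y → 7; minimax = 7.
6 ≠ 7, so there is no saddle point; optimal play is mixed.
Let Player I play U with probability p. Expected payoff against X: 6p + 8(1−p) = −2p + 8; against Y: 7p + 3(1−p) = 4p + 3.
Setting these equal: −2p + 8 = 4p + 3 ⇒ −6p = -5 ⇒ p = 5/6, and the value is (-2)·(5/6) + 8 = 19/3.
For Player II: with q = P(X), equating U's and D's payoffs gives −q + 7 = 5q + 3 ⇒ q = 2/3.

19/3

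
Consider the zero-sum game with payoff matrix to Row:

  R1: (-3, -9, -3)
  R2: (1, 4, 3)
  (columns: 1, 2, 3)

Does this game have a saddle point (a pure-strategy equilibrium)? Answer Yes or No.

Row minima: R1 → -9, R2 → 1; maximin = 1.
Column maxima: 1 → 1, 2 → 4, 3 → 3; minimax = 1.
maximin = minimax = 1, so a saddle point exists.

Yes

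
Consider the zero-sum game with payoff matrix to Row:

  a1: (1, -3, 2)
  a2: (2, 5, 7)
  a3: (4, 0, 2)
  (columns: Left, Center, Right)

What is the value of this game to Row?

20/7

Row minima: a1 → -3, a2 → 2, a3 → 0; maximin = 2.
Column maxima: Left → 4, Center → 5, Right → 7; minimax = 4.
2 ≠ 4, so there is no saddle point; optimal play is mixed.
a1 is strictly dominated by a2, so Row never plays it.
Right is strictly dominated by Center (it gives Row strictly more in every row), so Column never plays it.
On the remaining 2×2 (a2, a3 vs Left, Center):
Let Row play a2 with probability p. Expected payoff against Left: 2p + 4(1−p) = −2p + 4; against Center: 5p + 0(1−p) = 5p.
Setting these equal: −2p + 4 = 5p ⇒ −7p = -4 ⇒ p = 4/7, and the value is (-2)·(4/7) + 4 = 20/7.
For Column: with q = P(Left), equating a2's and a3's payoffs gives −3q + 5 = 4q ⇒ q = 5/7.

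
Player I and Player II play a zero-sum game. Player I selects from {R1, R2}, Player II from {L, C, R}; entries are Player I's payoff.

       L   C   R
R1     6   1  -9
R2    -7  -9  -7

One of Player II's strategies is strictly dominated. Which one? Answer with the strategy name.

L

C holds Player I's payoff strictly below L in every row: 1 < 6, -9 < -7.
So L is strictly dominated for Player II.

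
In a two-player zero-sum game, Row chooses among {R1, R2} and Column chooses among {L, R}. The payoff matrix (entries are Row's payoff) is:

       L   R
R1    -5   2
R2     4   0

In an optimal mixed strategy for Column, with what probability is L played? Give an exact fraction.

2/11

Row minima: R1 → -5, R2 → 0; maximin = 0.
Column maxima: L → 4, R → 2; minimax = 2.
0 ≠ 2, so there is no saddle point; optimal play is mixed.
Let Row play R1 with probability p. Expected payoff against L: (-5)p + 4(1−p) = −9p + 4; against R: 2p + 0(1−p) = 2p.
Setting these equal: −9p + 4 = 2p ⇒ −11p = -4 ⇒ p = 4/11, and the value is (-9)·(4/11) + 4 = 8/11.
For Column: with q = P(L), equating R1's and R2's payoffs gives −7q + 2 = 4q ⇒ q = 2/11.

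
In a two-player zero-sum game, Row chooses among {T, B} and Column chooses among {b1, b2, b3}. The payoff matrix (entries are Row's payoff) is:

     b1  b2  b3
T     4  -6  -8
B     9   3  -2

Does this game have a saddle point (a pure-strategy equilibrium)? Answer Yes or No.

Row minima: T → -8, B → -2; maximin = -2.
Column maxima: b1 → 9, b2 → 3, b3 → -2; minimax = -2.
maximin = minimax = -2, so a saddle point exists.

Yes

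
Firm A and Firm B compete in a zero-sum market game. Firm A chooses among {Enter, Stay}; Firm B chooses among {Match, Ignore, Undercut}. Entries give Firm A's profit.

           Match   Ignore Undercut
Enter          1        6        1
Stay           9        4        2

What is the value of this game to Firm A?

Row minima: Enter → 1, Stay → 2; maximin = 2.
Column maxima: Match → 9, Ignore → 6, Undercut → 2; minimax = 2.
Since maximin = minimax = 2, there is a saddle point and the value is 2.

2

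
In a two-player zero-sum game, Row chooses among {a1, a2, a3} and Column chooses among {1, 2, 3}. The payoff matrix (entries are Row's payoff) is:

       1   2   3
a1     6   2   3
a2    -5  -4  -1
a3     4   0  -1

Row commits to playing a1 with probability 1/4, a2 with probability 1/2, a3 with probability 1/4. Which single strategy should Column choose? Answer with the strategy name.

If Column plays 1, Row's expected payoff is (1/4)·6 + (1/2)·(-5) + (1/4)·4 = 0.
If Column plays 2, Row's expected payoff is (1/4)·2 + (1/2)·(-4) + (1/4)·0 = -3/2.
If Column plays 3, Row's expected payoff is (1/4)·3 + (1/2)·(-1) + (1/4)·(-1) = 0.
Column minimizes Row's payoff; the smallest is -3/2, so the best response is 2.

2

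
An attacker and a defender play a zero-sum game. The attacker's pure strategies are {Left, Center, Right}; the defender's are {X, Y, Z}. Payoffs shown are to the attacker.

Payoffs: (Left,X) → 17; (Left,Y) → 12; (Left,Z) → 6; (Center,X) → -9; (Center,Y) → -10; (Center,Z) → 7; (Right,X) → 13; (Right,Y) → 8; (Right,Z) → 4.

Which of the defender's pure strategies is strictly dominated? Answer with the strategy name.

Y holds the attacker's payoff strictly below X in every row: 12 < 17, -10 < -9, 8 < 13.
So X is strictly dominated for the defender.

X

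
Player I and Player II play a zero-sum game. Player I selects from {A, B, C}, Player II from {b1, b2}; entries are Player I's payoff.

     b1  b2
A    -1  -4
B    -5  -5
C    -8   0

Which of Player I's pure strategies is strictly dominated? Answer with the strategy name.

A gives a strictly higher payoff than B against every column: -1 > -5, -4 > -5.
So B is strictly dominated and Player I never plays it.

B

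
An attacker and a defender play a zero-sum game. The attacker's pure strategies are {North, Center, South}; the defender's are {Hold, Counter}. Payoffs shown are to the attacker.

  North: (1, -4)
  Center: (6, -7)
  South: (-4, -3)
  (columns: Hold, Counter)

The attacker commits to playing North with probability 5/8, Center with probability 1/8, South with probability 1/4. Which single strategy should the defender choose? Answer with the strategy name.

Counter

If the defender plays Hold, the attacker's expected payoff is (5/8)·1 + (1/8)·6 + (1/4)·(-4) = 3/8.
If the defender plays Counter, the attacker's expected payoff is (5/8)·(-4) + (1/8)·(-7) + (1/4)·(-3) = -33/8.
The defender minimizes the attacker's payoff; the smallest is -33/8, so the best response is Counter.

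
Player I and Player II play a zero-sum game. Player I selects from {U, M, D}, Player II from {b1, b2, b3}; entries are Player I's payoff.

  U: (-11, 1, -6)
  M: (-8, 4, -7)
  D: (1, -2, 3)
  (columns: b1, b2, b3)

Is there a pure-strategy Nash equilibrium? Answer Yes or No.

No

Row minima: U → -11, M → -8, D → -2; maximin = -2.
Column maxima: b1 → 1, b2 → 4, b3 → 3; minimax = 1.
-2 ≠ 1, so no pure-strategy equilibrium exists.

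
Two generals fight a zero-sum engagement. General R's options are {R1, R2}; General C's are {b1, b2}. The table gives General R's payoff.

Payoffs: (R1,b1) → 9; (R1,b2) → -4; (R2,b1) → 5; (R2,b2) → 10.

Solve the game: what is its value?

55/9

Row minima: R1 → -4, R2 → 5; maximin = 5.
Column maxima: b1 → 9, b2 → 10; minimax = 9.
5 ≠ 9, so there is no saddle point; optimal play is mixed.
Let General R play R1 with probability p. Expected payoff against b1: 9p + 5(1−p) = 4p + 5; against b2: (-4)p + 10(1−p) = −14p + 10.
Setting these equal: 4p + 5 = −14p + 10 ⇒ 18p = 5 ⇒ p = 5/18, and the value is (4)·(5/18) + 5 = 55/9.
For General C: with q = P(b1), equating R1's and R2's payoffs gives 13q − 4 = −5q + 10 ⇒ q = 7/9.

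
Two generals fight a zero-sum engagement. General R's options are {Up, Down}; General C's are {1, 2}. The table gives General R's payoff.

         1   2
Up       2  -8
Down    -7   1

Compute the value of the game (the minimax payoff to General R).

-3

Row minima: Up → -8, Down → -7; maximin = -7.
Column maxima: 1 → 2, 2 → 1; minimax = 1.
-7 ≠ 1, so there is no saddle point; optimal play is mixed.
Let General R play Up with probability p. Expected payoff against 1: 2p + (-7)(1−p) = 9p − 7; against 2: (-8)p + 1(1−p) = −9p + 1.
Setting these equal: 9p − 7 = −9p + 1 ⇒ 18p = 8 ⇒ p = 4/9, and the value is (9)·(4/9) − 7 = -3.
For General C: with q = P(1), equating Up's and Down's payoffs gives 10q − 8 = −8q + 1 ⇒ q = 1/2.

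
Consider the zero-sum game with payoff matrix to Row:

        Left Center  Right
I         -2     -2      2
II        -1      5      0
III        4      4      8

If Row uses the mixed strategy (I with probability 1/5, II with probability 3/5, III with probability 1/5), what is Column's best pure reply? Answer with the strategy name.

If Column plays Left, Row's expected payoff is (1/5)·(-2) + (3/5)·(-1) + (1/5)·4 = -1/5.
If Column plays Center, Row's expected payoff is (1/5)·(-2) + (3/5)·5 + (1/5)·4 = 17/5.
If Column plays Right, Row's expected payoff is (1/5)·2 + (3/5)·0 + (1/5)·8 = 2.
Column minimizes Row's payoff; the smallest is -1/5, so the best response is Left.

Left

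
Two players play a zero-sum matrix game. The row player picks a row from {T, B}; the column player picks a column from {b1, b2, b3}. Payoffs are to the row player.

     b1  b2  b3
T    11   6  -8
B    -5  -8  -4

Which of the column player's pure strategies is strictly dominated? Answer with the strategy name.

b1

b2 holds the row player's payoff strictly below b1 in every row: 6 < 11, -8 < -5.
So b1 is strictly dominated for the column player.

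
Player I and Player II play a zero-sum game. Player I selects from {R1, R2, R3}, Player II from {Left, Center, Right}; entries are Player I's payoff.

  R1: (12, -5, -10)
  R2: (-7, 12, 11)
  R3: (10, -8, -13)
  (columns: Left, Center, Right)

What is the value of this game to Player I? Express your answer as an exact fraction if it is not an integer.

31/20

Row minima: R1 → -10, R2 → -7, R3 → -13; maximin = -7.
Column maxima: Left → 12, Center → 12, Right → 11; minimax = 11.
-7 ≠ 11, so there is no saddle point; optimal play is mixed.
R3 is strictly dominated by R1, so Player I never plays it.
Center is strictly dominated by Right (it gives Player I strictly more in every row), so Player II never plays it.
On the remaining 2×2 (R1, R2 vs Left, Right):
Let Player I play R1 with probability p. Expected payoff against Left: 12p + (-7)(1−p) = 19p − 7; against Right: (-10)p + 11(1−p) = −21p + 11.
Setting these equal: 19p − 7 = −21p + 11 ⇒ 40p = 18 ⇒ p = 9/20, and the value is (19)·(9/20) − 7 = 31/20.
For Player II: with q = P(Left), equating R1's and R2's payoffs gives 22q − 10 = −18q + 11 ⇒ q = 21/40.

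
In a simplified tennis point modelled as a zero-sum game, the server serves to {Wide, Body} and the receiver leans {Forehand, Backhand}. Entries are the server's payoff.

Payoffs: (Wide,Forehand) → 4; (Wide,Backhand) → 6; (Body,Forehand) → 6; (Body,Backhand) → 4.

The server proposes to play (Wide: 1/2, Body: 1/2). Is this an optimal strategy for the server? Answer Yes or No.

Against Forehand this mix gives (1/2)·4 + (1/2)·6 = 5.
Against Backhand this mix gives (1/2)·6 + (1/2)·4 = 5.
All of the receiver's active replies (Forehand, Backhand) yield 5, and no column does worse for the server. The mix makes the receiver indifferent and guarantees 5, so it is optimal.

Yes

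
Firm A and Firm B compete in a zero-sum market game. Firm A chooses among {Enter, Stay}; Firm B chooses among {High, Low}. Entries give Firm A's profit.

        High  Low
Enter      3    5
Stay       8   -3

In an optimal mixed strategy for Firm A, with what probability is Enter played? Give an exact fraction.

Row minima: Enter → 3, Stay → -3; maximin = 3.
Column maxima: High → 8, Low → 5; minimax = 5.
3 ≠ 5, so there is no saddle point; optimal play is mixed.
Let Firm A play Enter with probability p. Expected payoff against High: 3p + 8(1−p) = −5p + 8; against Low: 5p + (-3)(1−p) = 8p − 3.
Setting these equal: −5p + 8 = 8p − 3 ⇒ −13p = -11 ⇒ p = 11/13, and the value is (-5)·(11/13) + 8 = 49/13.
For Firm B: with q = P(High), equating Enter's and Stay's payoffs gives −2q + 5 = 11q − 3 ⇒ q = 8/13.

11/13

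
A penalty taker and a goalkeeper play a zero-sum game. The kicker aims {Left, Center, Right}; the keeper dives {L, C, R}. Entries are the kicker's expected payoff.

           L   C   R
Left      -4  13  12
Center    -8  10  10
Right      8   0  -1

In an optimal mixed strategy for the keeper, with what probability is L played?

Row minima: Left → -4, Center → -8, Right → -1; maximin = -1.
Column maxima: L → 8, C → 13, R → 12; minimax = 8.
-1 ≠ 8, so there is no saddle point; optimal play is mixed.
Center is strictly dominated by Left, so the kicker never plays it.
With Center eliminated, C is strictly dominated by R (it gives the kicker strictly more in every remaining row), so the keeper never plays it.
On the remaining 2×2 (Left, Right vs L, R):
Let the kicker play Left with probability p. Expected payoff against L: (-4)p + 8(1−p) = −12p + 8; against R: 12p + (-1)(1−p) = 13p − 1.
Setting these equal: −12p + 8 = 13p − 1 ⇒ −25p = -9 ⇒ p = 9/25, and the value is (-12)·(9/25) + 8 = 92/25.
For the keeper: with q = P(L), equating Left's and Right's payoffs gives −16q + 12 = 9q − 1 ⇒ q = 13/25.

13/25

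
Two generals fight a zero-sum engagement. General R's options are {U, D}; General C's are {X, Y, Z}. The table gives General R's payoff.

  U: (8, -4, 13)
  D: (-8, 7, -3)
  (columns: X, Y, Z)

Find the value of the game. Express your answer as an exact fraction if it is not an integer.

Row minima: U → -4, D → -8; maximin = -4.
Column maxima: X → 8, Y → 7, Z → 13; minimax = 7.
-4 ≠ 7, so there is no saddle point; optimal play is mixed.
Z is strictly dominated by X (it gives General R strictly more in every row), so General C never plays it.
On the remaining 2×2 (U, D vs X, Y):
Let General R play U with probability p. Expected payoff against X: 8p + (-8)(1−p) = 16p − 8; against Y: (-4)p + 7(1−p) = −11p + 7.
Setting these equal: 16p − 8 = −11p + 7 ⇒ 27p = 15 ⇒ p = 5/9, and the value is (16)·(5/9) − 8 = 8/9.
For General C: with q = P(X), equating U's and D's payoffs gives 12q − 4 = −15q + 7 ⇒ q = 11/27.

8/9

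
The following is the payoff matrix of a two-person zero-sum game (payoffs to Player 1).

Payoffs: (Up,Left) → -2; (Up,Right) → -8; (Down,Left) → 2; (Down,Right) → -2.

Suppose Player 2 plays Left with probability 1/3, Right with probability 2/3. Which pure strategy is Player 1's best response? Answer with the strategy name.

Down

Expected payoff of Up: (1/3)·(-2) + (2/3)·(-8) = -6.
Expected payoff of Down: (1/3)·2 + (2/3)·(-2) = -2/3.
The largest is -2/3, so Player 1's best response is Down.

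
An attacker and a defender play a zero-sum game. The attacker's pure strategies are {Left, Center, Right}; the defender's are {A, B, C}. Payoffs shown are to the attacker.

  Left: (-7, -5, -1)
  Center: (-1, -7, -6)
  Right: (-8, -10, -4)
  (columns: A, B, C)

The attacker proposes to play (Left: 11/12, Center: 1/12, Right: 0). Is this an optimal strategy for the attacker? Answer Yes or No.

No

Against A this mix gives (11/12)·(-7) + (1/12)·(-1) = -13/2.
Against B this mix gives (11/12)·(-5) + (1/12)·(-7) = -31/6.
Against C this mix gives (11/12)·(-1) + (1/12)·(-6) = -17/12.
The defender will play A, holding the attacker to -13/2. Shifting weight toward the row that does better against A would raise this floor (the equalizing mix achieves -11/2 against both A and B), so the proposed strategy is not optimal.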